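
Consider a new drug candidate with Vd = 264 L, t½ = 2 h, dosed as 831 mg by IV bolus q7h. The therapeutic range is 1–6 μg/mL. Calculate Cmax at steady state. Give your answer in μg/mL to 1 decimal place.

3.5 μg/mL

τ/t½ = 7/2 ≈ 3.5, so fraction remaining f = (1/2)^(7/2) ≈ 0.0884.
At steady state, accumulation factor R = 1/(1 − e^(−kτ)) ≈ 1.0970.
Each bolus raises the concentration by D/Vd = 831/264 ≈ 3.148 μg/mL.
Steady-state peak Cmax,ss = C₀·R ≈ 3.148 × 1.0970 ≈ 3.453 μg/mL.
Peak 3.5 μg/mL vs MTC 6 μg/mL: below toxic threshold.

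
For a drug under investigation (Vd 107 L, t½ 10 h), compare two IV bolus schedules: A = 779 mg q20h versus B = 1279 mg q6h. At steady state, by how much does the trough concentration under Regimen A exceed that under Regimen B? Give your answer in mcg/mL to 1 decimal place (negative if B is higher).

-20.8 mcg/mL

Regimen A: f = (1/2)^(20/10) ≈ 0.2500; Cmin,ss = (779/107)·f/(1−f) ≈ 2.427 mcg/mL.
Regimen B: f = (1/2)^(6/10) ≈ 0.6598; Cmin,ss = (1279/107)·f/(1−f) ≈ 23.183 mcg/mL.
Difference ≈ 2.427 − 23.183 ≈ -20.756 mcg/mL.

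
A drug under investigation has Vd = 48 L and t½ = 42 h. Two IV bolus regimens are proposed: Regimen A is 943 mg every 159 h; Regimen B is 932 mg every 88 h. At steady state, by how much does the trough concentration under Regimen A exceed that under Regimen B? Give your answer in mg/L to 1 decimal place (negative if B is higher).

-4.4 mg/L

Regimen A: f = (1/2)^(159/42) ≈ 0.0725; Cmin,ss = (943/48)·f/(1−f) ≈ 1.536 mg/L.
Regimen B: f = (1/2)^(88/42) ≈ 0.2340; Cmin,ss = (932/48)·f/(1−f) ≈ 5.931 mg/L.
Difference ≈ 1.536 − 5.931 ≈ -4.395 mg/L.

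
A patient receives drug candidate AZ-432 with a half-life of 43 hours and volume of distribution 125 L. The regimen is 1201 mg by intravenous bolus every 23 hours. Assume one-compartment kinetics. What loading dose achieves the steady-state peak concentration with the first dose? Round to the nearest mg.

3877 mg

f = (1/2)^(23/43) ≈ 0.690214; accumulation ratio R = 1/(1−f) ≈ 3.22803.
Loading dose to hit Cmax,ss on first dose: D_load = D_maint·R ≈ 1201 × 3.22803 ≈ 3876.86 mg.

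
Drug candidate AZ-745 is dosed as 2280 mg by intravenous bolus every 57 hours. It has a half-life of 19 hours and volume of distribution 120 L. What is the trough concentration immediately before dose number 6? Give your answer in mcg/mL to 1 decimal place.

f = (1/2)^(τ/t½) = (1/2)^(57/19) ≈ 0.1250.
C₀ = D/Vd = 2280/120 ≈ 19.000 mcg/mL.
Before the 6th dose, 5 doses have been given. Superposition: Cmin = C₀·(f + f² + … + f^5).
≈ 19.000 × (0.1250 + 0.0156 + 0.0020 + 0.0002 + 0.0000) ≈ 19.000 × 0.1428 ≈ 2.713 mcg/mL.

2.7 mcg/mL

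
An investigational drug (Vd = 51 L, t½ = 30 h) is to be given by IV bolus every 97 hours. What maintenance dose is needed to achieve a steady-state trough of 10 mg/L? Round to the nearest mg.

4286 mg

τ/t½ = 97/30 ≈ 3.2333, so f = (1/2)^(97/30) ≈ 0.106333.
Cmin,ss = (D/Vd)·f/(1−f), so D = Cmin,ss·Vd·(1−f)/f.
D = 10 × 51 × (1−f)/f ≈ 10 × 51 × 8.40442 ≈ 4286.25 mg.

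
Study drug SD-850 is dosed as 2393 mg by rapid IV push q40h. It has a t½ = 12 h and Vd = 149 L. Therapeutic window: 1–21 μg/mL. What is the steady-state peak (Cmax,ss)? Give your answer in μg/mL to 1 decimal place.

17.8 μg/mL

τ/t½ = 40/12 ≈ 3.3333, so fraction remaining f = (1/2)^(40/12) ≈ 0.0992.
At steady state, accumulation factor R = 1/(1 − e^(−kτ)) ≈ 1.1101.
Each bolus raises the concentration by D/Vd = 2393/149 ≈ 16.060 μg/mL.
Cmax,ss = C₀/(1 − f) ≈ 16.060/0.9008 ≈ 17.829 μg/mL.
Peak 17.8 μg/mL vs MTC 21 μg/mL: below toxic threshold.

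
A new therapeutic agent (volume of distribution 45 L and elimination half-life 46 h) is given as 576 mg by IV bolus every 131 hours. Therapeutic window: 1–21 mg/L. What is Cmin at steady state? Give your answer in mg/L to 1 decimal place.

Over one 131-h interval, 131/46 ≈ 2.8478 half-lives elapse, leaving f ≈ 0.1389 of each dose.
Accumulation ratio R = 1/(1 − f) ≈ 1/0.8611 ≈ 1.1613.
Each bolus raises the concentration by D/Vd = 576/45 ≈ 12.800 mg/L.
Cmax,ss = C₀/(1 − f) ≈ 12.800/0.8611 ≈ 14.865 mg/L.
Steady-state trough Cmin,ss = Cmax,ss·f ≈ 14.865 × 0.1389 ≈ 2.065 mg/L.
Trough 2.1 mg/L vs MEC 1 mg/L: adequate.

2.1 mg/L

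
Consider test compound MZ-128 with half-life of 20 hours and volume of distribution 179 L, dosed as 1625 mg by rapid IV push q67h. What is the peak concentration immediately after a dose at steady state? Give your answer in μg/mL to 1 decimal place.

10.1 μg/mL

Over one 67-h interval, 67/20 ≈ 3.35 half-lives elapse, leaving f ≈ 0.0981 of each dose.
Accumulation ratio R = 1/(1 − f) ≈ 1/0.9019 ≈ 1.1088.
Single-dose peak C₀ = D/Vd = 1625/179 ≈ 9.078 μg/mL.
Steady-state peak Cmax,ss = C₀·R ≈ 9.078 × 1.1088 ≈ 10.066 μg/mL.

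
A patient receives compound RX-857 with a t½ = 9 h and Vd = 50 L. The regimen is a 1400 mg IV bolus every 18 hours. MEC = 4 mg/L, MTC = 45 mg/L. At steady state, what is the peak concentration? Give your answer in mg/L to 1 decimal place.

τ = 18 h = 2 half-lives, so f = (1/2)^2 = 0.25.
Accumulation ratio R = 1/(1 − f) = 1/0.75 = 4/3.
Single-dose peak C₀ = D/Vd = 1400/50 = 28 mg/L.
Steady-state peak Cmax,ss = C₀·R = 28 × 4/3 ≈ 37.333 mg/L.
Peak 37.3 mg/L vs MTC 45 mg/L: below toxic threshold.

37.3 mg/L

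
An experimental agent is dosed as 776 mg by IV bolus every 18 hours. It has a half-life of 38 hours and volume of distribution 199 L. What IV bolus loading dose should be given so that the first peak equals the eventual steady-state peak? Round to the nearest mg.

f = (1/2)^(18/38) ≈ 0.720123; accumulation ratio R = 1/(1−f) ≈ 3.57300.
Loading dose to hit Cmax,ss on first dose: D_load = D_maint·R ≈ 776 × 3.57300 ≈ 2772.65 mg.

2773 mg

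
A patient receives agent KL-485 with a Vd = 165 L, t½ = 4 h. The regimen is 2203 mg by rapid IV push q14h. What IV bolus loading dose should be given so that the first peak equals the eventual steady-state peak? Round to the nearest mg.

f = (1/2)^(14/4) ≈ 0.088388; accumulation ratio R = 1/(1−f) ≈ 1.09696.
Loading dose to hit Cmax,ss on first dose: D_load = D_maint·R ≈ 2203 × 1.09696 ≈ 2416.60 mg.

2417 mg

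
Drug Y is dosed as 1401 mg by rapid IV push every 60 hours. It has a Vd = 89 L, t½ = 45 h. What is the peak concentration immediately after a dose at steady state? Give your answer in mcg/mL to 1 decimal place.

26.1 mcg/mL

Over one 60-h interval, 60/45 ≈ 1.3333 half-lives elapse, leaving f ≈ 0.3969 of each dose.
Accumulation ratio R = 1/(1 − f) ≈ 1/0.6031 ≈ 1.6581.
Single-dose peak C₀ = D/Vd = 1401/89 ≈ 15.742 mcg/mL.
Cmax,ss = C₀/(1 − f) ≈ 15.742/0.6031 ≈ 26.102 mcg/mL.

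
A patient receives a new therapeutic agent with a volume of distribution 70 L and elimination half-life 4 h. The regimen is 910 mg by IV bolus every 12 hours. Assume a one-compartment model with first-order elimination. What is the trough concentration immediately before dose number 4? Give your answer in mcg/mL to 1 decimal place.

f = (1/2)^(τ/t½) = (1/2)^(12/4) ≈ 0.1250.
C₀ = D/Vd = 910/70 ≈ 13.000 mcg/mL.
Before the 4th dose, 3 doses have been given. Superposition: Cmin = C₀·(f + f² + … + f^3).
≈ 13.000 × (0.1250 + 0.0156 + 0.0020) ≈ 13.000 × 0.1426 ≈ 1.854 mcg/mL.

1.9 mcg/mL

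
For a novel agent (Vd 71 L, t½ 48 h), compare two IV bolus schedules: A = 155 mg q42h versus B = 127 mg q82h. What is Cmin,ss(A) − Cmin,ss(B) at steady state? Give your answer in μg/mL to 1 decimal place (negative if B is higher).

Regimen A: f = (1/2)^(42/48) ≈ 0.5453; Cmin,ss = (155/71)·f/(1−f) ≈ 2.618 μg/mL.
Regimen B: f = (1/2)^(82/48) ≈ 0.3060; Cmin,ss = (127/71)·f/(1−f) ≈ 0.789 μg/mL.
Difference ≈ 2.618 − 0.789 ≈ 1.829 μg/mL.

1.8 μg/mL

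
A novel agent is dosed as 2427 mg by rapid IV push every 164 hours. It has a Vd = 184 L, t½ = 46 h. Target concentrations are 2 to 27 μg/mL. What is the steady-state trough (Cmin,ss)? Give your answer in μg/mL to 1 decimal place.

τ/t½ = 164/46 ≈ 3.5652, so fraction remaining f = (1/2)^(164/46) ≈ 0.0845.
Each bolus raises the concentration by D/Vd = 2427/184 ≈ 13.190 μg/mL.
Steady-state trough Cmin,ss = C₀·f/(1−f) ≈ 13.190 × 0.0845/0.9155 ≈ 1.217 μg/mL.
Trough 1.2 μg/mL vs MEC 2 μg/mL: subtherapeutic.

1.2 μg/mL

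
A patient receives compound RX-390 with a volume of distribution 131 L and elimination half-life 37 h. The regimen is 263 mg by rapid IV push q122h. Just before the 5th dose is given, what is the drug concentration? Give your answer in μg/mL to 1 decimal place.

f = (1/2)^(τ/t½) = (1/2)^(122/37) ≈ 0.1017.
C₀ = D/Vd = 263/131 ≈ 2.008 μg/mL.
Before the 5th dose, 4 doses have been given. Superposition: Cmin = C₀·(f + f² + … + f^4).
≈ 2.008 × (0.1017 + 0.0103 + 0.0011 + 0.0001) ≈ 2.008 × 0.1132 ≈ 0.227 μg/mL.

0.2 μg/mL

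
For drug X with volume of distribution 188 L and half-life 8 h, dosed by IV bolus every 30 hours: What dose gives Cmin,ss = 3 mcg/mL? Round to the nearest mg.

τ/t½ = 30/8 ≈ 3.75, so f = (1/2)^(30/8) ≈ 0.074325.
Cmin,ss = (D/Vd)·f/(1−f), so D = Cmin,ss·Vd·(1−f)/f.
D = 3 × 188 × (1−f)/f ≈ 3 × 188 × 12.45442 ≈ 7024.29 mg.

7024 mg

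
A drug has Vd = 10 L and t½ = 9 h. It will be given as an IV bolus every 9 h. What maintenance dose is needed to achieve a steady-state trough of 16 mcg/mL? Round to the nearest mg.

160 mg

τ/t½ = 9/9 ≈ 1, so f = (1/2)^(9/9) ≈ 0.500000.
Cmin,ss = (D/Vd)·f/(1−f), so D = Cmin,ss·Vd·(1−f)/f.
D = 16 × 10 × (1−f)/f ≈ 16 × 10 × 1.00000 ≈ 160.00 mg.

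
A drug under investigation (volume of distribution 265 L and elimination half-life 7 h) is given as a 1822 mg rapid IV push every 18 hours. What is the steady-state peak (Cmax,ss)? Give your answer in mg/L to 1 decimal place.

Over one 18-h interval, 18/7 ≈ 2.5714 half-lives elapse, leaving f ≈ 0.1682 of each dose.
Accumulation ratio R = 1/(1 − f) ≈ 1/0.8318 ≈ 1.2022.
Each bolus raises the concentration by D/Vd = 1822/265 ≈ 6.875 mg/L.
Cmax,ss = C₀/(1 − f) ≈ 6.875/0.8318 ≈ 8.265 mg/L.

8.3 mg/L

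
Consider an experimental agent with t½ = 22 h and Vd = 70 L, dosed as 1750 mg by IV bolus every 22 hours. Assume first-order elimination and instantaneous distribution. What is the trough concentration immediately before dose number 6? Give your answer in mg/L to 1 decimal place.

24.2 mg/L

f = (1/2)^(τ/t½) = (1/2)^(22/22) ≈ 0.5000.
C₀ = D/Vd = 1750/70 ≈ 25.000 mg/L.
Before the 6th dose, 5 doses have been given. Superposition: Cmin = C₀·(f + f² + … + f^5).
≈ 25.000 × (0.5000 + 0.2500 + 0.1250 + 0.0625 + 0.0313) ≈ 25.000 × 0.9688 ≈ 24.220 mg/L.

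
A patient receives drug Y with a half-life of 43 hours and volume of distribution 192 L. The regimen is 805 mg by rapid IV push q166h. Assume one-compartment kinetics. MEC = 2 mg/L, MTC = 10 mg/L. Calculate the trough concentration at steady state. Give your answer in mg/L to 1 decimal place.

Over one 166-h interval, 166/43 ≈ 3.8605 half-lives elapse, leaving f ≈ 0.0688 of each dose.
Accumulation ratio R = 1/(1 − f) ≈ 1/0.9312 ≈ 1.0739.
Single-dose peak C₀ = D/Vd = 805/192 ≈ 4.193 mg/L.
Steady-state peak Cmax,ss = C₀·R ≈ 4.193 × 1.0739 ≈ 4.503 mg/L.
Steady-state trough Cmin,ss = Cmax,ss·f ≈ 4.503 × 0.0688 ≈ 0.310 mg/L.
Trough 0.3 mg/L vs MEC 2 mg/L: subtherapeutic.

0.3 mg/L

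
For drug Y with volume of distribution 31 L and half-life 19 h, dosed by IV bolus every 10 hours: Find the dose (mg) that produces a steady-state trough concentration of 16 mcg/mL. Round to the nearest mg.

218 mg

τ/t½ = 10/19 ≈ 0.52632, so f = (1/2)^(10/19) ≈ 0.694326.
Cmin,ss = (D/Vd)·f/(1−f), so D = Cmin,ss·Vd·(1−f)/f.
D = 16 × 31 × (1−f)/f ≈ 16 × 31 × 0.44025 ≈ 218.36 mg.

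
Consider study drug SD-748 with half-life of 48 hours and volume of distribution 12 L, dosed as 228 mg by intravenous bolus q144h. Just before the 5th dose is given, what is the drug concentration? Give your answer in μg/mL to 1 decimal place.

f = (1/2)^(τ/t½) = (1/2)^(144/48) ≈ 0.1250.
C₀ = D/Vd = 228/12 ≈ 19.000 μg/mL.
Before the 5th dose, 4 doses have been given. Superposition: Cmin = C₀·(f + f² + … + f^4).
≈ 19.000 × (0.1250 + 0.0156 + 0.0020 + 0.0002) ≈ 19.000 × 0.1428 ≈ 2.713 μg/mL.

2.7 μg/mL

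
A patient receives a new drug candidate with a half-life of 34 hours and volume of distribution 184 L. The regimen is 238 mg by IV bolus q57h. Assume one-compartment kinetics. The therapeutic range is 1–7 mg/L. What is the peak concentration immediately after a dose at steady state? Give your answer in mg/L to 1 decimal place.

k = ln2/t½ = ln2/34 ≈ 0.020387 h⁻¹; fraction remaining f = e^(−kτ) = e^(−0.020387×57) ≈ 0.3128.
Accumulation ratio R = 1/(1 − f) ≈ 1/0.6872 ≈ 1.4552.
Single-dose peak C₀ = D/Vd = 238/184 ≈ 1.293 mg/L.
Cmax,ss = C₀/(1 − f) ≈ 1.293/0.6872 ≈ 1.882 mg/L.
Peak 1.9 mg/L vs MTC 7 mg/L: below toxic threshold.

1.9 mg/L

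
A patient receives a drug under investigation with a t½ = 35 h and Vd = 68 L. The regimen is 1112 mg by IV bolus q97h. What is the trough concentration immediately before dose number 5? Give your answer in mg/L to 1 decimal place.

2.8 mg/L

f = (1/2)^(τ/t½) = (1/2)^(97/35) ≈ 0.1465.
C₀ = D/Vd = 1112/68 ≈ 16.353 mg/L.
Before the 5th dose, 4 doses have been given. Superposition: Cmin = C₀·(f + f² + … + f^4).
≈ 16.353 × (0.1465 + 0.0215 + 0.0031 + 0.0005) ≈ 16.353 × 0.1716 ≈ 2.806 mg/L.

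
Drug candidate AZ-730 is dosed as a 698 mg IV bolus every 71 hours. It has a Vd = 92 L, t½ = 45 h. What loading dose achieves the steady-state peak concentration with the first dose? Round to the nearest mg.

1050 mg

f = (1/2)^(71/45) ≈ 0.334997; accumulation ratio R = 1/(1−f) ≈ 1.50375.
Loading dose to hit Cmax,ss on first dose: D_load = D_maint·R ≈ 698 × 1.50375 ≈ 1049.62 mg.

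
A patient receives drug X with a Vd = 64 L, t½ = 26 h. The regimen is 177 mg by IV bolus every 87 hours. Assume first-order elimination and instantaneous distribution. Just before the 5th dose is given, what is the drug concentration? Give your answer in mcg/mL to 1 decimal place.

f = (1/2)^(τ/t½) = (1/2)^(87/26) ≈ 0.0983.
C₀ = D/Vd = 177/64 ≈ 2.766 mcg/mL.
Before the 5th dose, 4 doses have been given. Superposition: Cmin = C₀·(f + f² + … + f^4).
≈ 2.766 × (0.0983 + 0.0097 + 0.0009 + 0.0001) ≈ 2.766 × 0.1090 ≈ 0.301 mcg/mL.

0.3 mcg/mL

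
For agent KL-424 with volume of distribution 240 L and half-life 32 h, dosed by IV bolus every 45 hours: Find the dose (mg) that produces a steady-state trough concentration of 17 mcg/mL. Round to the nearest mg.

τ/t½ = 45/32 ≈ 1.4062, so f = (1/2)^(45/32) ≈ 0.377291.
Cmin,ss = (D/Vd)·f/(1−f), so D = Cmin,ss·Vd·(1−f)/f.
D = 17 × 240 × (1−f)/f ≈ 17 × 240 × 1.65047 ≈ 6733.92 mg.

6734 mg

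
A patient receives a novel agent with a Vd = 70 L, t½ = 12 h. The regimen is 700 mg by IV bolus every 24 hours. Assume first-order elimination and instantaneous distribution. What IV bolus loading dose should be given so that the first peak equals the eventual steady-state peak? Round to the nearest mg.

933 mg

f = (1/2)^(24/12) ≈ 0.250000; accumulation ratio R = 1/(1−f) ≈ 1.33333.
Loading dose to hit Cmax,ss on first dose: D_load = D_maint·R ≈ 700 × 1.33333 ≈ 933.33 mg.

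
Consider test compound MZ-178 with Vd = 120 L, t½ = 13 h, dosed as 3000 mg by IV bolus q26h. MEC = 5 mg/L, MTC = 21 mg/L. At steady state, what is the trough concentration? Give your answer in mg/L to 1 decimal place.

8.3 mg/L

τ = 26 h = 2 half-lives, so f = (1/2)^2 = 0.25.
Accumulation ratio R = 1/(1 − f) = 1/0.75 = 4/3.
Single-dose peak C₀ = D/Vd = 3000/120 = 25 mg/L.
Steady-state peak Cmax,ss = C₀·R = 25 × 4/3 ≈ 33.333 mg/L.
Steady-state trough Cmin,ss = Cmax,ss·f ≈ 33.333 × 0.25 ≈ 8.333 mg/L.
Trough 8.3 mg/L vs MEC 5 mg/L: adequate.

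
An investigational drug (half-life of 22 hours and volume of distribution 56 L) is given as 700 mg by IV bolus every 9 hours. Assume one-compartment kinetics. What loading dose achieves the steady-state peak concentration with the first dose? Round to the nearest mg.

f = (1/2)^(9/22) ≈ 0.753098; accumulation ratio R = 1/(1−f) ≈ 4.05019.
Loading dose to hit Cmax,ss on first dose: D_load = D_maint·R ≈ 700 × 4.05019 ≈ 2835.13 mg.

2835 mg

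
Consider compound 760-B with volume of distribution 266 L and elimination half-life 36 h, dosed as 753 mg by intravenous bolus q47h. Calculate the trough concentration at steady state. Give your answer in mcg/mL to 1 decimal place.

τ/t½ = 47/36 ≈ 1.3056, so fraction remaining f = (1/2)^(47/36) ≈ 0.4046.
Each bolus raises the concentration by D/Vd = 753/266 ≈ 2.831 mcg/mL.
Steady-state trough Cmin,ss = C₀·f/(1−f) ≈ 2.831 × 0.4046/0.5954 ≈ 1.924 mcg/mL.

1.9 mcg/mL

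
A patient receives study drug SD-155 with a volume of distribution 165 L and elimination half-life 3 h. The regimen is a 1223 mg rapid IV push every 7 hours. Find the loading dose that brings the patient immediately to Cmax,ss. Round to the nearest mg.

1526 mg

f = (1/2)^(7/3) ≈ 0.198425; accumulation ratio R = 1/(1−f) ≈ 1.24754.
Loading dose to hit Cmax,ss on first dose: D_load = D_maint·R ≈ 1223 × 1.24754 ≈ 1525.74 mg.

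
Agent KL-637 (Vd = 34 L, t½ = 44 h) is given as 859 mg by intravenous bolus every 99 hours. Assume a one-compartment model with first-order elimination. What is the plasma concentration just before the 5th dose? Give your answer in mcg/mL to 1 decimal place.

f = (1/2)^(τ/t½) = (1/2)^(99/44) ≈ 0.2102.
C₀ = D/Vd = 859/34 ≈ 25.265 mcg/mL.
Before the 5th dose, 4 doses have been given. Superposition: Cmin = C₀·(f + f² + … + f^4).
≈ 25.265 × (0.2102 + 0.0442 + 0.0093 + 0.0020) ≈ 25.265 × 0.2657 ≈ 6.713 mcg/mL.

6.7 mcg/mL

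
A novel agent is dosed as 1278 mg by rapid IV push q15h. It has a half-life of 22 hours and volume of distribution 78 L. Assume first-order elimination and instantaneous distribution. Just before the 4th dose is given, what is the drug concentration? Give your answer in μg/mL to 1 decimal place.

20.6 μg/mL

f = (1/2)^(τ/t½) = (1/2)^(15/22) ≈ 0.6234.
C₀ = D/Vd = 1278/78 ≈ 16.385 μg/mL.
Before the 4th dose, 3 doses have been given. Superposition: Cmin = C₀·(f + f² + … + f^3).
≈ 16.385 × (0.6234 + 0.3886 + 0.2423) ≈ 16.385 × 1.2543 ≈ 20.552 μg/mL.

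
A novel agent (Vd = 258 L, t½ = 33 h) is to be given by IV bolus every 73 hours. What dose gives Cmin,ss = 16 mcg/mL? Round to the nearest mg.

τ/t½ = 73/33 ≈ 2.2121, so f = (1/2)^(73/33) ≈ 0.215817.
Cmin,ss = (D/Vd)·f/(1−f), so D = Cmin,ss·Vd·(1−f)/f.
D = 16 × 258 × (1−f)/f ≈ 16 × 258 × 3.63356 ≈ 14999.34 mg.

14999 mg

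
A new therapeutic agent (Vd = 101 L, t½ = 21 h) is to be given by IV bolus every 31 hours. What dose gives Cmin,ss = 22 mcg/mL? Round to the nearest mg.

3960 mg

τ/t½ = 31/21 ≈ 1.4762, so f = (1/2)^(31/21) ≈ 0.359437.
Cmin,ss = (D/Vd)·f/(1−f), so D = Cmin,ss·Vd·(1−f)/f.
D = 22 × 101 × (1−f)/f ≈ 22 × 101 × 1.78213 ≈ 3959.89 mg.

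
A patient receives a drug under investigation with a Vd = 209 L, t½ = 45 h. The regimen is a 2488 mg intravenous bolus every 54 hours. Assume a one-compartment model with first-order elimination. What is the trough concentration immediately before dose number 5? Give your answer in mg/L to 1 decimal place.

f = (1/2)^(τ/t½) = (1/2)^(54/45) ≈ 0.4353.
C₀ = D/Vd = 2488/209 ≈ 11.904 mg/L.
Before the 5th dose, 4 doses have been given. Superposition: Cmin = C₀·(f + f² + … + f^4).
≈ 11.904 × (0.4353 + 0.1895 + 0.0825 + 0.0359) ≈ 11.904 × 0.7432 ≈ 8.847 mg/L.

8.8 mg/L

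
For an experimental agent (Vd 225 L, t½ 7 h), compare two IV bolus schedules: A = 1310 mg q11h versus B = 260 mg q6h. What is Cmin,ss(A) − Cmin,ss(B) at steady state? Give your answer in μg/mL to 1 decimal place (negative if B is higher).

1.5 μg/mL

Regimen A: f = (1/2)^(11/7) ≈ 0.3365; Cmin,ss = (1310/225)·f/(1−f) ≈ 2.953 μg/mL.
Regimen B: f = (1/2)^(6/7) ≈ 0.5520; Cmin,ss = (260/225)·f/(1−f) ≈ 1.424 μg/mL.
Difference ≈ 2.953 − 1.424 ≈ 1.529 μg/mL.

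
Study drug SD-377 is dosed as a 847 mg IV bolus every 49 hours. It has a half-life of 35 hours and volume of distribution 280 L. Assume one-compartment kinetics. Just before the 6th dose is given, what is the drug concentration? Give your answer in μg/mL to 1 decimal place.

f = (1/2)^(τ/t½) = (1/2)^(49/35) ≈ 0.3789.
C₀ = D/Vd = 847/280 ≈ 3.025 μg/mL.
Before the 6th dose, 5 doses have been given. Superposition: Cmin = C₀·(f + f² + … + f^5).
≈ 3.025 × (0.3789 + 0.1436 + 0.0544 + 0.0206 + 0.0078) ≈ 3.025 × 0.6053 ≈ 1.831 μg/mL.

1.8 μg/mL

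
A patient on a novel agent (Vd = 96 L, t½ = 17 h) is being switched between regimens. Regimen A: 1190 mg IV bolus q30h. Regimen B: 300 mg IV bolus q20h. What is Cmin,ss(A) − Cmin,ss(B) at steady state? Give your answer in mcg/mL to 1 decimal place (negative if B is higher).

2.7 mcg/mL

Regimen A: f = (1/2)^(30/17) ≈ 0.2943; Cmin,ss = (1190/96)·f/(1−f) ≈ 5.169 mcg/mL.
Regimen B: f = (1/2)^(20/17) ≈ 0.4424; Cmin,ss = (300/96)·f/(1−f) ≈ 2.479 mcg/mL.
Difference ≈ 5.169 − 2.479 ≈ 2.690 mcg/mL.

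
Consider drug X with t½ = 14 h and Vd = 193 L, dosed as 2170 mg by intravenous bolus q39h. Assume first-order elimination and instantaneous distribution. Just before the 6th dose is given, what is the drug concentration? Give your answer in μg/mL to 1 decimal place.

1.9 μg/mL

f = (1/2)^(τ/t½) = (1/2)^(39/14) ≈ 0.1450.
C₀ = D/Vd = 2170/193 ≈ 11.244 μg/mL.
Before the 6th dose, 5 doses have been given. Superposition: Cmin = C₀·(f + f² + … + f^5).
≈ 11.244 × (0.1450 + 0.0210 + 0.0030 + 0.0004 + 0.0001) ≈ 11.244 × 0.1695 ≈ 1.906 μg/mL.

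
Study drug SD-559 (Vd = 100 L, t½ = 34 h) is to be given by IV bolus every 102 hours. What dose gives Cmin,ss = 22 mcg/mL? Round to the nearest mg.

15400 mg

τ/t½ = 102/34 ≈ 3, so f = (1/2)^(102/34) ≈ 0.125000.
Cmin,ss = (D/Vd)·f/(1−f), so D = Cmin,ss·Vd·(1−f)/f.
D = 22 × 100 × (1−f)/f ≈ 22 × 100 × 7.00000 ≈ 15400.00 mg.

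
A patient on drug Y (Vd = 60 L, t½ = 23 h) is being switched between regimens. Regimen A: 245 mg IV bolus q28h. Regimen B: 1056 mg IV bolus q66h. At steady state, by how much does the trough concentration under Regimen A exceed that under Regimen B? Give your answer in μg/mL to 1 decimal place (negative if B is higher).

0.3 μg/mL

Regimen A: f = (1/2)^(28/23) ≈ 0.4301; Cmin,ss = (245/60)·f/(1−f) ≈ 3.082 μg/mL.
Regimen B: f = (1/2)^(66/23) ≈ 0.1368; Cmin,ss = (1056/60)·f/(1−f) ≈ 2.789 μg/mL.
Difference ≈ 3.082 − 2.789 ≈ 0.293 μg/mL.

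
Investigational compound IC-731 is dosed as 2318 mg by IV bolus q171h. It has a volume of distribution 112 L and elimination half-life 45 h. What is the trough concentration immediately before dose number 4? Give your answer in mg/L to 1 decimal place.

f = (1/2)^(τ/t½) = (1/2)^(171/45) ≈ 0.0718.
C₀ = D/Vd = 2318/112 ≈ 20.696 mg/L.
Before the 4th dose, 3 doses have been given. Superposition: Cmin = C₀·(f + f² + … + f^3).
≈ 20.696 × (0.0718 + 0.0052 + 0.0004) ≈ 20.696 × 0.0774 ≈ 1.602 mg/L.

1.6 mg/L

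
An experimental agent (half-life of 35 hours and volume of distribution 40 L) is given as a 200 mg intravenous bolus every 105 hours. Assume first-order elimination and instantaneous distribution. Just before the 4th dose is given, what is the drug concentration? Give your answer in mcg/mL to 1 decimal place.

0.7 mcg/mL

f = (1/2)^(τ/t½) = (1/2)^(105/35) ≈ 0.1250.
C₀ = D/Vd = 200/40 ≈ 5.000 mcg/mL.
Before the 4th dose, 3 doses have been given. Superposition: Cmin = C₀·(f + f² + … + f^3).
≈ 5.000 × (0.1250 + 0.0156 + 0.0020) ≈ 5.000 × 0.1426 ≈ 0.713 mcg/mL.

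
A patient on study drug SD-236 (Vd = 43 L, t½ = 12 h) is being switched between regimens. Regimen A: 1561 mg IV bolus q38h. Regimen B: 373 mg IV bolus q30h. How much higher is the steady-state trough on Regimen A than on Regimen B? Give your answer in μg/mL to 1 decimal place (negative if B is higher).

2.7 μg/mL

Regimen A: f = (1/2)^(38/12) ≈ 0.1114; Cmin,ss = (1561/43)·f/(1−f) ≈ 4.551 μg/mL.
Regimen B: f = (1/2)^(30/12) ≈ 0.1768; Cmin,ss = (373/43)·f/(1−f) ≈ 1.863 μg/mL.
Difference ≈ 4.551 − 1.863 ≈ 2.688 μg/mL.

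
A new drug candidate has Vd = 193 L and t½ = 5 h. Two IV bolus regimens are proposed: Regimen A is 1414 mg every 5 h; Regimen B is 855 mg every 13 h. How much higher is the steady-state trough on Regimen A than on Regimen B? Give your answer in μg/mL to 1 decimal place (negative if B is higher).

6.5 μg/mL

Regimen A: f = (1/2)^(5/5) ≈ 0.5000; Cmin,ss = (1414/193)·f/(1−f) ≈ 7.326 μg/mL.
Regimen B: f = (1/2)^(13/5) ≈ 0.1649; Cmin,ss = (855/193)·f/(1−f) ≈ 0.875 μg/mL.
Difference ≈ 7.326 − 0.875 ≈ 6.451 μg/mL.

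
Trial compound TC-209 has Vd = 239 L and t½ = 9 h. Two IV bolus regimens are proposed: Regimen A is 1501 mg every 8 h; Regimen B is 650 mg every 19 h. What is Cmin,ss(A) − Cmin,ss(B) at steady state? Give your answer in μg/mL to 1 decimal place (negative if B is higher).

6.6 μg/mL

Regimen A: f = (1/2)^(8/9) ≈ 0.5400; Cmin,ss = (1501/239)·f/(1−f) ≈ 7.373 μg/mL.
Regimen B: f = (1/2)^(19/9) ≈ 0.2315; Cmin,ss = (650/239)·f/(1−f) ≈ 0.819 μg/mL.
Difference ≈ 7.373 − 0.819 ≈ 6.554 μg/mL.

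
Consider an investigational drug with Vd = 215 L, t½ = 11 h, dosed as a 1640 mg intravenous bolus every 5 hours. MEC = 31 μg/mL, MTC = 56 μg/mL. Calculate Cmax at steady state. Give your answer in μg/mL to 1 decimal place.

k = ln2/t½ = ln2/11 ≈ 0.063013 h⁻¹; fraction remaining f = e^(−kτ) = e^(−0.063013×5) ≈ 0.7297.
At steady state, accumulation factor R = 1/(1 − e^(−kτ)) ≈ 3.6996.
Single-dose peak C₀ = D/Vd = 1640/215 ≈ 7.628 μg/mL.
Steady-state peak Cmax,ss = C₀·R ≈ 7.628 × 3.6996 ≈ 28.221 μg/mL.
Peak 28.2 μg/mL vs MTC 56 μg/mL: below toxic threshold.

28.2 μg/mL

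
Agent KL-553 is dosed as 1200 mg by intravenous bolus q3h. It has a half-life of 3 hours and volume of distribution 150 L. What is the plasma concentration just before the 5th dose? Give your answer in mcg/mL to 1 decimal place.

f = (1/2)^(τ/t½) = (1/2)^(3/3) ≈ 0.5000.
C₀ = D/Vd = 1200/150 ≈ 8.000 mcg/mL.
Before the 5th dose, 4 doses have been given. Superposition: Cmin = C₀·(f + f² + … + f^4).
≈ 8.000 × (0.5000 + 0.2500 + 0.1250 + 0.0625) ≈ 8.000 × 0.9375 ≈ 7.500 mcg/mL.

7.5 mcg/mL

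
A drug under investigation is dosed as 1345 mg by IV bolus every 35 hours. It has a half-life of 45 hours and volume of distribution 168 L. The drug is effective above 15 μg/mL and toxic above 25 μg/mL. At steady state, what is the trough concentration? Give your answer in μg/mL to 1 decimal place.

τ/t½ = 35/45 ≈ 0.77778, so fraction remaining f = (1/2)^(35/45) ≈ 0.5833.
Single-dose peak C₀ = D/Vd = 1345/168 ≈ 8.006 μg/mL.
Steady-state trough Cmin,ss = C₀·f/(1−f) ≈ 8.006 × 0.5833/0.4167 ≈ 11.207 μg/mL.
Trough 11.2 μg/mL vs MEC 15 μg/mL: subtherapeutic.

11.2 μg/mL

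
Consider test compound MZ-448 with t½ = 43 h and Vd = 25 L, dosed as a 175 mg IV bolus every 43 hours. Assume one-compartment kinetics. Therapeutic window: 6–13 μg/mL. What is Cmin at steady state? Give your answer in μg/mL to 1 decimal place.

7.0 μg/mL

The dosing interval is 1 half-life, so f = 2^(−1) = 0.5.
Accumulation ratio R = 1/(1 − f) = 1/0.5 = 2/1.
Single-dose peak C₀ = D/Vd = 175/25 = 7 μg/mL.
Steady-state peak Cmax,ss = C₀·R = 7 × 2/1 ≈ 14.000 μg/mL.
Steady-state trough Cmin,ss = Cmax,ss·f ≈ 14.000 × 0.5 ≈ 7.000 μg/mL.
Trough 7.0 μg/mL vs MEC 6 μg/mL: adequate.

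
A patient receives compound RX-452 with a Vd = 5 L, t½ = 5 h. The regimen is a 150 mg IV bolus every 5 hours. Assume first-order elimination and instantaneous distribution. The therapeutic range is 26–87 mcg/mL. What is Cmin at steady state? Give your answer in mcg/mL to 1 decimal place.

30.0 mcg/mL

The dosing interval is 1 half-life, so f = 2^(−1) = 0.5.
Accumulation ratio R = 1/(1 − f) = 1/0.5 = 2/1.
Single-dose peak C₀ = D/Vd = 150/5 = 30 mcg/mL.
Steady-state peak Cmax,ss = C₀·R = 30 × 2/1 ≈ 60.000 mcg/mL.
Steady-state trough Cmin,ss = Cmax,ss·f ≈ 60.000 × 0.5 ≈ 30.000 mcg/mL.
Trough 30.0 mcg/mL vs MEC 26 mcg/mL: adequate.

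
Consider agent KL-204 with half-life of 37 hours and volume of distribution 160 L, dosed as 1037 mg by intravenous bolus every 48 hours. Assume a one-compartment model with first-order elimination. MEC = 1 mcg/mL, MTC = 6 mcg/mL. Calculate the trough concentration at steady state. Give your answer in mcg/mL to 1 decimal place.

4.4 mcg/mL

Over one 48-h interval, 48/37 ≈ 1.2973 half-lives elapse, leaving f ≈ 0.4069 of each dose.
At steady state, accumulation factor R = 1/(1 − e^(−kτ)) ≈ 1.6861.
Single-dose peak C₀ = D/Vd = 1037/160 ≈ 6.481 mcg/mL.
Steady-state peak Cmax,ss = C₀·R ≈ 6.481 × 1.6861 ≈ 10.928 mcg/mL.
Steady-state trough Cmin,ss = Cmax,ss·f ≈ 10.928 × 0.4069 ≈ 4.447 mcg/mL.
Trough 4.4 mcg/mL vs MEC 1 mcg/mL: adequate.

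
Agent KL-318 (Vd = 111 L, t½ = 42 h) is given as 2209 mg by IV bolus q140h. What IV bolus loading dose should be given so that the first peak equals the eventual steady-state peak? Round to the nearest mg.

2452 mg

f = (1/2)^(140/42) ≈ 0.099213; accumulation ratio R = 1/(1−f) ≈ 1.11014.
Loading dose to hit Cmax,ss on first dose: D_load = D_maint·R ≈ 2209 × 1.11014 ≈ 2452.30 mg.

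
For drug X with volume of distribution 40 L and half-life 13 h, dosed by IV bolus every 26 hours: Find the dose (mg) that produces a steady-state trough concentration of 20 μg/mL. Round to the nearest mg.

τ/t½ = 26/13 ≈ 2, so f = (1/2)^(26/13) ≈ 0.250000.
Cmin,ss = (D/Vd)·f/(1−f), so D = Cmin,ss·Vd·(1−f)/f.
D = 20 × 40 × (1−f)/f ≈ 20 × 40 × 3.00000 ≈ 2400.00 mg.

2400 mg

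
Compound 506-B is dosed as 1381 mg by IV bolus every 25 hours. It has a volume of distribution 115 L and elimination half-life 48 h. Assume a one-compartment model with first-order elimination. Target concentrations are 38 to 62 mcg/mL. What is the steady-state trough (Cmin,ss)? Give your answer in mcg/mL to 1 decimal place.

Over one 25-h interval, 25/48 ≈ 0.52083 half-lives elapse, leaving f ≈ 0.6970 of each dose.
At steady state, accumulation factor R = 1/(1 − e^(−kτ)) ≈ 3.3003.
Single-dose peak C₀ = D/Vd = 1381/115 ≈ 12.009 mcg/mL.
Cmax,ss = C₀/(1 − f) ≈ 12.009/0.3030 ≈ 39.634 mcg/mL.
One interval later, Cmin,ss = Cmax,ss·e^(−kτ) ≈ 39.634 × 0.6970 ≈ 27.625 mcg/mL.
Trough 27.6 mcg/mL vs MEC 38 mcg/mL: subtherapeutic.

27.6 mcg/mL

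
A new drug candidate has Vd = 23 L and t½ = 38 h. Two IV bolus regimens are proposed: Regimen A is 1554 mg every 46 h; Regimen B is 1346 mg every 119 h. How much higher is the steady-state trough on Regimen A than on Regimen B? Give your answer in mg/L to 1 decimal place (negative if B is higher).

43.9 mg/L

Regimen A: f = (1/2)^(46/38) ≈ 0.4321; Cmin,ss = (1554/23)·f/(1−f) ≈ 51.409 mg/L.
Regimen B: f = (1/2)^(119/38) ≈ 0.1141; Cmin,ss = (1346/23)·f/(1−f) ≈ 7.537 mg/L.
Difference ≈ 51.409 − 7.537 ≈ 43.872 mg/L.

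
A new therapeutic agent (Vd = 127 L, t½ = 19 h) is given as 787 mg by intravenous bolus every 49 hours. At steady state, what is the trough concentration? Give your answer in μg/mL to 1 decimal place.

Over one 49-h interval, 49/19 ≈ 2.5789 half-lives elapse, leaving f ≈ 0.1674 of each dose.
Accumulation ratio R = 1/(1 − f) ≈ 1/0.8326 ≈ 1.2011.
Each bolus raises the concentration by D/Vd = 787/127 ≈ 6.197 μg/mL.
Cmax,ss = C₀/(1 − f) ≈ 6.197/0.8326 ≈ 7.443 μg/mL.
Steady-state trough Cmin,ss = Cmax,ss·f ≈ 7.443 × 0.1674 ≈ 1.246 μg/mL.

1.2 μg/mL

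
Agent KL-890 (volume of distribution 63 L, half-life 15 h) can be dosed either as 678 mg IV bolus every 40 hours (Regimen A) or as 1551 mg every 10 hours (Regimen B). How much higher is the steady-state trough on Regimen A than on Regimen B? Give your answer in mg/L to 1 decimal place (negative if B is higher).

Regimen A: f = (1/2)^(40/15) ≈ 0.1575; Cmin,ss = (678/63)·f/(1−f) ≈ 2.012 mg/L.
Regimen B: f = (1/2)^(10/15) ≈ 0.6300; Cmin,ss = (1551/63)·f/(1−f) ≈ 41.919 mg/L.
Difference ≈ 2.012 − 41.919 ≈ -39.907 mg/L.

-39.9 mg/L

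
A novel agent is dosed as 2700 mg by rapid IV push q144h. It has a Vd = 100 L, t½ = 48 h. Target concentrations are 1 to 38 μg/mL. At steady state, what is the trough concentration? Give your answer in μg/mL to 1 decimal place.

The dosing interval is 3 half-lives, so f = 2^(−3) = 0.125.
At steady state, R = 1/(1 − 0.125) = 8/7.
Single-dose peak C₀ = D/Vd = 2700/100 = 27 μg/mL.
Steady-state peak Cmax,ss = C₀·R = 27 × 8/7 ≈ 30.857 μg/mL.
Steady-state trough Cmin,ss = Cmax,ss·f ≈ 30.857 × 0.125 ≈ 3.857 μg/mL.
Trough 3.9 μg/mL vs MEC 1 μg/mL: adequate.

3.9 μg/mL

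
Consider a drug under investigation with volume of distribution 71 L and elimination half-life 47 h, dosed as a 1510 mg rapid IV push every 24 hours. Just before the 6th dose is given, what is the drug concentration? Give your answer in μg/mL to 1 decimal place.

f = (1/2)^(τ/t½) = (1/2)^(24/47) ≈ 0.7019.
C₀ = D/Vd = 1510/71 ≈ 21.268 μg/mL.
Before the 6th dose, 5 doses have been given. Superposition: Cmin = C₀·(f + f² + … + f^5).
≈ 21.268 × (0.7019 + 0.4927 + 0.3458 + 0.2427 + 0.1704) ≈ 21.268 × 1.9535 ≈ 41.547 μg/mL.

41.5 μg/mL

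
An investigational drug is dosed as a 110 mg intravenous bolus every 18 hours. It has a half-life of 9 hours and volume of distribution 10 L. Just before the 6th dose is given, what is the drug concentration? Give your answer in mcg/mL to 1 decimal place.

f = (1/2)^(τ/t½) = (1/2)^(18/9) ≈ 0.2500.
C₀ = D/Vd = 110/10 ≈ 11.000 mcg/mL.
Before the 6th dose, 5 doses have been given. Superposition: Cmin = C₀·(f + f² + … + f^5).
≈ 11.000 × (0.2500 + 0.0625 + 0.0156 + 0.0039 + 0.0010) ≈ 11.000 × 0.3330 ≈ 3.663 mcg/mL.

3.7 mcg/mL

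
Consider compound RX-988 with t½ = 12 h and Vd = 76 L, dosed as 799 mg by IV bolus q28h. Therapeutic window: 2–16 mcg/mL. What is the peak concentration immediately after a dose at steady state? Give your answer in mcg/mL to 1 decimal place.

k = ln2/t½ = ln2/12 ≈ 0.057762 h⁻¹; fraction remaining f = e^(−kτ) = e^(−0.057762×28) ≈ 0.1984.
At steady state, accumulation factor R = 1/(1 − e^(−kτ)) ≈ 1.2475.
Single-dose peak C₀ = D/Vd = 799/76 ≈ 10.513 mcg/mL.
Steady-state peak Cmax,ss = C₀·R ≈ 10.513 × 1.2475 ≈ 13.115 mcg/mL.
Peak 13.1 mcg/mL vs MTC 16 mcg/mL: below toxic threshold.

13.1 mcg/mL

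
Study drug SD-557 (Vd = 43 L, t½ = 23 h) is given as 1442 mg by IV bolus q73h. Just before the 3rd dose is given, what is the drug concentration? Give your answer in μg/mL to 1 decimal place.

f = (1/2)^(τ/t½) = (1/2)^(73/23) ≈ 0.1108.
C₀ = D/Vd = 1442/43 ≈ 33.535 μg/mL.
Before the 3rd dose, 2 doses have been given. Superposition: Cmin = C₀·(f + f²).
≈ 33.535 × (0.1108 + 0.0123) ≈ 33.535 × 0.1231 ≈ 4.128 μg/mL.

4.1 μg/mL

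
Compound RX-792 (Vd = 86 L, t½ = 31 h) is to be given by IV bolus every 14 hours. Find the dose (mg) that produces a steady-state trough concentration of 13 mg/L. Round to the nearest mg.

τ/t½ = 14/31 ≈ 0.45161, so f = (1/2)^(14/31) ≈ 0.731225.
Cmin,ss = (D/Vd)·f/(1−f), so D = Cmin,ss·Vd·(1−f)/f.
D = 13 × 86 × (1−f)/f ≈ 13 × 86 × 0.36757 ≈ 410.94 mg.

411 mg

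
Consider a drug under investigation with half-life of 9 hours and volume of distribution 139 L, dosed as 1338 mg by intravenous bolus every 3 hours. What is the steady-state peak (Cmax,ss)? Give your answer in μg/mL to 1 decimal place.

τ/t½ = 3/9 ≈ 0.33333, so fraction remaining f = (1/2)^(3/9) ≈ 0.7937.
Accumulation ratio R = 1/(1 − f) ≈ 1/0.2063 ≈ 4.8473.
Each bolus raises the concentration by D/Vd = 1338/139 ≈ 9.626 μg/mL.
Cmax,ss = C₀/(1 − f) ≈ 9.626/0.2063 ≈ 46.660 μg/mL.

46.7 μg/mL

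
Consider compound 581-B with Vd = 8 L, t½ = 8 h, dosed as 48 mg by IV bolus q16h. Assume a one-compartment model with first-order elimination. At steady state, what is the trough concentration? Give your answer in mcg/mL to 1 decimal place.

2.0 mcg/mL

τ = 16 h = 2 half-lives, so f = (1/2)^2 = 0.25.
At steady state, R = 1/(1 − 0.25) = 4/3.
Single-dose peak C₀ = D/Vd = 48/8 = 6 mcg/mL.
Steady-state peak Cmax,ss = C₀·R = 6 × 4/3 ≈ 8.000 mcg/mL.
Steady-state trough Cmin,ss = Cmax,ss·f ≈ 8.000 × 0.25 ≈ 2.000 mcg/mL.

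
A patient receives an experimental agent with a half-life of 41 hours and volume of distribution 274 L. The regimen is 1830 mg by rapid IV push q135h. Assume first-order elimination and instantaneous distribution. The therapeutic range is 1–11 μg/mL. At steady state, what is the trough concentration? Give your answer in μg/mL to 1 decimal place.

0.8 μg/mL

τ/t½ = 135/41 ≈ 3.2927, so fraction remaining f = (1/2)^(135/41) ≈ 0.1020.
Single-dose peak C₀ = D/Vd = 1830/274 ≈ 6.679 μg/mL.
Steady-state trough Cmin,ss = C₀·f/(1−f) ≈ 6.679 × 0.1020/0.8980 ≈ 0.759 μg/mL.
Trough 0.8 μg/mL vs MEC 1 μg/mL: subtherapeutic.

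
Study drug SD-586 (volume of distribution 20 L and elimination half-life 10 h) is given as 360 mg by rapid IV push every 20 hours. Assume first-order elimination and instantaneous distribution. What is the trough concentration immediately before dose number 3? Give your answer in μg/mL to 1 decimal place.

f = (1/2)^(τ/t½) = (1/2)^(20/10) ≈ 0.2500.
C₀ = D/Vd = 360/20 ≈ 18.000 μg/mL.
Before the 3rd dose, 2 doses have been given. Superposition: Cmin = C₀·(f + f²).
≈ 18.000 × (0.2500 + 0.0625) ≈ 18.000 × 0.3125 ≈ 5.625 μg/mL.

5.6 μg/mL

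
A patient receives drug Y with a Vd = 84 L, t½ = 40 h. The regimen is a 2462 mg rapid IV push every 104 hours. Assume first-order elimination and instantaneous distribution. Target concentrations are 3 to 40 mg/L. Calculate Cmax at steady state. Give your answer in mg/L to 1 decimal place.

35.1 mg/L

k = ln2/t½ = ln2/40 ≈ 0.017329 h⁻¹; fraction remaining f = e^(−kτ) = e^(−0.017329×104) ≈ 0.1649.
Accumulation ratio R = 1/(1 − f) ≈ 1/0.8351 ≈ 1.1975.
Single-dose peak C₀ = D/Vd = 2462/84 ≈ 29.310 mg/L.
Steady-state peak Cmax,ss = C₀·R ≈ 29.310 × 1.1975 ≈ 35.099 mg/L.
Peak 35.1 mg/L vs MTC 40 mg/L: below toxic threshold.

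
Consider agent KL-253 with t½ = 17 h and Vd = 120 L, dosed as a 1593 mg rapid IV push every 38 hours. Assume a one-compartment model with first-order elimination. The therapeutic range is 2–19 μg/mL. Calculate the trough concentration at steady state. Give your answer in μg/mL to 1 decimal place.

3.6 μg/mL

k = ln2/t½ = ln2/17 ≈ 0.040773 h⁻¹; fraction remaining f = e^(−kτ) = e^(−0.040773×38) ≈ 0.2124.
At steady state, accumulation factor R = 1/(1 − e^(−kτ)) ≈ 1.2697.
Single-dose peak C₀ = D/Vd = 1593/120 ≈ 13.275 μg/mL.
Cmax,ss = C₀/(1 − f) ≈ 13.275/0.7876 ≈ 16.855 μg/mL.
Steady-state trough Cmin,ss = Cmax,ss·f ≈ 16.855 × 0.2124 ≈ 3.580 μg/mL.
Trough 3.6 μg/mL vs MEC 2 μg/mL: adequate.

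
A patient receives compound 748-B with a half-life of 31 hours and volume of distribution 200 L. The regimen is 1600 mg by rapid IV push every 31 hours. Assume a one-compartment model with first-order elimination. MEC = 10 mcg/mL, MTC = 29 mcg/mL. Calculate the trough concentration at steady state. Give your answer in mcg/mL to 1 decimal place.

8.0 mcg/mL

τ = 31 h = 1 half-life, so f = (1/2)^1 = 0.5.
Accumulation ratio R = 1/(1 − f) = 1/0.5 = 2/1.
Single-dose peak C₀ = D/Vd = 1600/200 = 8 mcg/mL.
Steady-state peak Cmax,ss = C₀·R = 8 × 2/1 ≈ 16.000 mcg/mL.
Steady-state trough Cmin,ss = Cmax,ss·f ≈ 16.000 × 0.5 ≈ 8.000 mcg/mL.
Trough 8.0 mcg/mL vs MEC 10 mcg/mL: subtherapeutic.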